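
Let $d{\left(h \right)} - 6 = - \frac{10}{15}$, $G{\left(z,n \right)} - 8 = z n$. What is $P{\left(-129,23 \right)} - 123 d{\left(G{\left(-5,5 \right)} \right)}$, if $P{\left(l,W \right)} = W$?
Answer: $-633$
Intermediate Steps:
$G{\left(z,n \right)} = 8 + n z$ ($G{\left(z,n \right)} = 8 + z n = 8 + n z$)
$d{\left(h \right)} = \frac{16}{3}$ ($d{\left(h \right)} = 6 - \frac{10}{15} = 6 - \frac{2}{3} = \frac{16}{3}$)
$P{\left(-129,23 \right)} - 123 d{\left(G{\left(-5,5 \right)} \right)} = 23 - 656 = -633$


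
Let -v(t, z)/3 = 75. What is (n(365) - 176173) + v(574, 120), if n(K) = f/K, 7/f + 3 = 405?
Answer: -25882878533/146730 ≈ -1.7640e+5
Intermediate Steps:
f = 7/402 (f = 7/(-3 + 405) = 7/402 ≈ 0.017413)
v(t, z) = -225 (v(t, z) = -3*75 = -225)
n(K) = 7/(402*K)
(n(365) - 176173) + v(574, 120) = ((7/402)/365 - 176173) - 225 = ((7/402)*(1/365) - 176173) - 225 = (7/146730 - 176173) - 225 = -25849864283/146730 - 225 = -25882878533/146730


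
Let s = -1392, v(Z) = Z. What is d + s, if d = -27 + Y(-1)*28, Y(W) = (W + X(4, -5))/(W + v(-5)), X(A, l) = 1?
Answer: -1419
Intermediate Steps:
Y(W) = (1 + W)/(-5 + W) (Y(W) = (W + 1)/(W - 5) = (1 + W)/(-5 + W))
d = -27 (d = -27 + ((1 - 1)/(-5 - 1))*28 = -27 + (0/(-6))*28 = -27 - ⅙*0*28 = -27 + 0*28 = -27 + 0 = -27)
d + s = -27 - 1392 = -1419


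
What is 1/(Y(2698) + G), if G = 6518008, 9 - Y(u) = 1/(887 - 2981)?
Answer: 2094/13648727599 ≈ 1.5342e-7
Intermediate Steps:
Y(u) = 18847/2094 (Y(u) = 9 - 1/(887 - 2981) = 9 - 1/(-2094) = 9 - 1*(-1/2094) = 9 + 1/2094 = 18847/2094)
1/(Y(2698) + G) = 1/(18847/2094 + 6518008) = 1/(13648727599/2094) = 2094/13648727599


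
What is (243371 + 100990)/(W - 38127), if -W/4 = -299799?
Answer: 114787/387023 ≈ 0.29659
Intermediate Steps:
W = 1199196 (W = -4*(-299799) = 1199196)
(243371 + 100990)/(W - 38127) = (243371 + 100990)/(1199196 - 38127) = 344361/1161069 = 344361*(1/1161069) = 114787/387023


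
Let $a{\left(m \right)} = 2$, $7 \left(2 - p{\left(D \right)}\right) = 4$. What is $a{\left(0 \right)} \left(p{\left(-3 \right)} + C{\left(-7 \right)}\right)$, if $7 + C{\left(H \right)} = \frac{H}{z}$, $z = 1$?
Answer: $- \frac{176}{7} \approx -25.143$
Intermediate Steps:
$p{\left(D \right)} = \frac{10}{7}$ ($p{\left(D \right)} = 2 - \frac{4}{7} = \frac{10}{7}$)
$C{\left(H \right)} = -7 + H$ ($C{\left(H \right)} = -7 + \frac{H}{1} = -7 + H 1 = -7 + H$)
$a{\left(0 \right)} \left(p{\left(-3 \right)} + C{\left(-7 \right)}\right) = 2 \left(\frac{10}{7} - 14\right) = 2 \left(- \frac{88}{7}\right) = - \frac{176}{7}$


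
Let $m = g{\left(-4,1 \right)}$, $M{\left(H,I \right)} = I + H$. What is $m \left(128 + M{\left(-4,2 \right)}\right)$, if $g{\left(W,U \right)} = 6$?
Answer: $756$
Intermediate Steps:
$M{\left(H,I \right)} = H + I$
$m = 6$
$m \left(128 + M{\left(-4,2 \right)}\right) = 6 \left(128 + \left(-4 + 2\right)\right) = 6 \left(128 - 2\right) = 6 \cdot 126 = 756$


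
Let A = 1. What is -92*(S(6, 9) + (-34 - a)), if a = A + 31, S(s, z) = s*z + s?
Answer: 552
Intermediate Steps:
S(s, z) = s + s*z
a = 32 (a = 1 + 31 = 32)
-92*(S(6, 9) + (-34 - a)) = -92*(6*(1 + 9) + (-34 - 1*32)) = -92*(6*10 + (-34 - 32)) = -92*(60 - 66) = -92*(-6) = 552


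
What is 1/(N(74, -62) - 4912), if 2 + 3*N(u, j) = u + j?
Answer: -3/14726 ≈ -0.00020372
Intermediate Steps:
N(u, j) = -⅔ + j/3 + u/3 (N(u, j) = -⅔ + (u + j)/3 = -⅔ + (j + u)/3 = -⅔ + (j/3 + u/3) = -⅔ + j/3 + u/3)
1/(N(74, -62) - 4912) = 1/((-⅔ + (⅓)*(-62) + (⅓)*74) - 4912) = 1/((-⅔ - 62/3 + 74/3) - 4912) = 1/(10/3 - 4912) = 1/(-14726/3) = -3/14726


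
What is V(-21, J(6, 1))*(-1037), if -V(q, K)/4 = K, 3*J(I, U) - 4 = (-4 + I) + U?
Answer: 29036/3 ≈ 9678.7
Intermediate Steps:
J(I, U) = I/3 + U/3 (J(I, U) = 4/3 + ((-4 + I) + U)/3 = 4/3 + (-4 + I + U)/3 = 4/3 + (-4/3 + I/3 + U/3) = I/3 + U/3)
V(q, K) = -4*K
V(-21, J(6, 1))*(-1037) = -4*((⅓)*6 + (⅓)*1)*(-1037) = -4*(2 + ⅓)*(-1037) = -4*7/3*(-1037) = -28/3*(-1037) = 29036/3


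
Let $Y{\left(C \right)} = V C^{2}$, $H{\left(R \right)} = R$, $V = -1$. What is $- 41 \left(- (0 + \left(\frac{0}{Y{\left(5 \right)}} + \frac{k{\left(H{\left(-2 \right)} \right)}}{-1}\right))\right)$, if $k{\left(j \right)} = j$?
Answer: $82$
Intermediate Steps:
$Y{\left(C \right)} = - C^{2}$
$- 41 \left(- (0 + \left(\frac{0}{Y{\left(5 \right)}} + \frac{k{\left(H{\left(-2 \right)} \right)}}{-1}\right))\right) = - 41 \left(- (0 + \left(\frac{0}{\left(-1\right) 5^{2}} - \frac{2}{-1}\right))\right) = - 41 \left(- (0 + \left(\frac{0}{\left(-1\right) 25} - -2\right))\right) = - 41 \left(- (0 + \left(\frac{0}{-25} + 2\right))\right) = - 41 \left(- (0 + \left(0 \left(- \frac{1}{25}\right) + 2\right))\right) = - 41 \left(- (0 + \left(0 + 2\right))\right) = - 41 \left(- (0 + 2)\right) = - 41 \left(\left(-1\right) 2\right) = \left(-41\right) \left(-2\right) = 82$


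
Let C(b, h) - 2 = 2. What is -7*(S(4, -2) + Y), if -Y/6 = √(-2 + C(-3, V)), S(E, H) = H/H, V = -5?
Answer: -7 + 42*√2 ≈ 52.397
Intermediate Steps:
S(E, H) = 1
C(b, h) = 4 (C(b, h) = 2 + 2 = 4)
Y = -6*√2 (Y = -6*√(-2 + 4) = -6*√2 ≈ -8.4853)
-7*(S(4, -2) + Y) = -7*(1 - 6*√2) = -7 + 42*√2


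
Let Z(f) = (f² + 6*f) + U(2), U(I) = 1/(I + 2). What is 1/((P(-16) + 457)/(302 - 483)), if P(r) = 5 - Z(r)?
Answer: -724/1207 ≈ -0.59983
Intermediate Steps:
U(I) = 1/(2 + I)
Z(f) = ¼ + f² + 6*f (Z(f) = (f² + 6*f) + 1/(2 + 2) = (f² + 6*f) + 1/4 = (f² + 6*f) + ¼ = ¼ + f² + 6*f)
P(r) = 19/4 - r² - 6*r (P(r) = 5 - (¼ + r² + 6*r) = 5 + (-¼ - r² - 6*r) = 19/4 - r² - 6*r)
1/((P(-16) + 457)/(302 - 483)) = 1/(((19/4 - 1*(-16)² - 6*(-16)) + 457)/(302 - 483)) = 1/(((19/4 - 1*256 + 96) + 457)/(-181)) = 1/(((19/4 - 256 + 96) + 457)*(-1/181)) = 1/((-621/4 + 457)*(-1/181)) = 1/((1207/4)*(-1/181)) = 1/(-1207/724) = -724/1207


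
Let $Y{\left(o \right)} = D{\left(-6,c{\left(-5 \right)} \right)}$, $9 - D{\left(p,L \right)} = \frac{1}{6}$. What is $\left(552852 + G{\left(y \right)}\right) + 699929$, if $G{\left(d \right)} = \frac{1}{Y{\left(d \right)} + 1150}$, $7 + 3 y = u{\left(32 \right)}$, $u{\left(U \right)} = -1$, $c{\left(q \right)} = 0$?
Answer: $\frac{8710586299}{6953} \approx 1.2528 \cdot 10^{6}$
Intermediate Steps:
$D{\left(p,L \right)} = \frac{53}{6}$ ($D{\left(p,L \right)} = 9 - \frac{1}{6} = \frac{53}{6}$)
$Y{\left(o \right)} = \frac{53}{6}$
$y = - \frac{8}{3}$ ($y = - \frac{7}{3} + \frac{1}{3} \left(-1\right) = - \frac{7}{3} - \frac{1}{3} = - \frac{8}{3} \approx -2.6667$)
$G{\left(d \right)} = \frac{6}{6953}$ ($G{\left(d \right)} = \frac{1}{\frac{53}{6} + 1150} = \frac{1}{\frac{6953}{6}} = \frac{6}{6953}$)
$\left(552852 + G{\left(y \right)}\right) + 699929 = \left(552852 + \frac{6}{6953}\right) + 699929 = \frac{3843979962}{6953} + 699929 = \frac{8710586299}{6953}$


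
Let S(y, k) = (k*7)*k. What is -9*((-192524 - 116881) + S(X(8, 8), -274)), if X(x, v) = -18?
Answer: -1945143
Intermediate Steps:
S(y, k) = 7*k² (S(y, k) = (7*k)*k = 7*k²)
-9*((-192524 - 116881) + S(X(8, 8), -274)) = -9*((-192524 - 116881) + 7*(-274)²) = -9*(-309405 + 7*75076) = -9*(-309405 + 525532) = -9*216127 = -1945143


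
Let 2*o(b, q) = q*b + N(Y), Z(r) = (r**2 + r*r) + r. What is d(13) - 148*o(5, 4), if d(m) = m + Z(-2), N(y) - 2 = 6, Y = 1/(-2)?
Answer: -2053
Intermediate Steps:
Y = -1/2 ≈ -0.50000
N(y) = 8 (N(y) = 2 + 6 = 8)
Z(r) = r + 2*r**2 (Z(r) = (r**2 + r**2) + r = 2*r**2 + r = r + 2*r**2)
o(b, q) = 4 + b*q/2 (o(b, q) = (q*b + 8)/2 = (b*q + 8)/2 = (8 + b*q)/2 = 4 + b*q/2)
d(m) = 6 + m (d(m) = m - 2*(1 + 2*(-2)) = m - 2*(1 - 4) = m - 2*(-3) = m + 6 = 6 + m)
d(13) - 148*o(5, 4) = (6 + 13) - 148*(4 + (1/2)*5*4) = 19 - 148*(4 + 10) = 19 - 148*14 = 19 - 2072 = -2053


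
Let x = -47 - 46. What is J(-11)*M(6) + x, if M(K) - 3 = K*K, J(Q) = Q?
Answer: -522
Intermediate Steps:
M(K) = 3 + K² (M(K) = 3 + K*K = 3 + K²)
x = -93
J(-11)*M(6) + x = -11*(3 + 6²) - 93 = -11*(3 + 36) - 93 = -11*39 - 93 = -429 - 93 = -522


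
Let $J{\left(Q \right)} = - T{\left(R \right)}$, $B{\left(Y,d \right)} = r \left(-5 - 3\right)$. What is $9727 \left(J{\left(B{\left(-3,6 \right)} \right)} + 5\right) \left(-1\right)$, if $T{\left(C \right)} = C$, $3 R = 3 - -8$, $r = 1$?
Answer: $- \frac{38908}{3} \approx -12969.0$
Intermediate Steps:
$B{\left(Y,d \right)} = -8$ ($B{\left(Y,d \right)} = 1 \left(-5 - 3\right) = 1 \left(-8\right) = -8$)
$R = \frac{11}{3}$ ($R = \frac{3 - -8}{3} = \frac{3 + 8}{3} = \frac{1}{3} \cdot 11 = \frac{11}{3} \approx 3.6667$)
$J{\left(Q \right)} = - \frac{11}{3}$ ($J{\left(Q \right)} = \left(-1\right) \frac{11}{3} = - \frac{11}{3}$)
$9727 \left(J{\left(B{\left(-3,6 \right)} \right)} + 5\right) \left(-1\right) = 9727 \left(- \frac{11}{3} + 5\right) \left(-1\right) = 9727 \cdot \frac{4}{3} \left(-1\right) = 9727 \left(- \frac{4}{3}\right) = - \frac{38908}{3}$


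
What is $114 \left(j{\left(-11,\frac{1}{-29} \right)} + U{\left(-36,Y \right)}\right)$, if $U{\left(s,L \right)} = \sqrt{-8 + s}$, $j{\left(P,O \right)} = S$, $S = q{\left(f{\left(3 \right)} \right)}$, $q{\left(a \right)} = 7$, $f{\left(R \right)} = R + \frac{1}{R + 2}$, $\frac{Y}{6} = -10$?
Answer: $798 + 228 i \sqrt{11} \approx 798.0 + 756.19 i$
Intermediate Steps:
$Y = -60$ ($Y = 6 \left(-10\right) = -60$)
$f{\left(R \right)} = R + \frac{1}{2 + R}$
$S = 7$
$j{\left(P,O \right)} = 7$
$114 \left(j{\left(-11,\frac{1}{-29} \right)} + U{\left(-36,Y \right)}\right) = 114 \left(7 + \sqrt{-8 - 36}\right) = 114 \left(7 + \sqrt{-44}\right) = 114 \left(7 + 2 i \sqrt{11}\right) = 798 + 228 i \sqrt{11}$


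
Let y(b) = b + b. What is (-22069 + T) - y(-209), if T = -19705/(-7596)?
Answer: -164441291/7596 ≈ -21648.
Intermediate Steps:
T = 19705/7596 (T = -19705*(-1/7596) = 19705/7596 ≈ 2.5941)
y(b) = 2*b
(-22069 + T) - y(-209) = (-22069 + 19705/7596) - 2*(-209) = -167616419/7596 - 1*(-418) = -167616419/7596 + 418 = -164441291/7596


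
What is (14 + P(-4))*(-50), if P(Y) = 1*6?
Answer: -1000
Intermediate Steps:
P(Y) = 6
(14 + P(-4))*(-50) = (14 + 6)*(-50) = 20*(-50) = -1000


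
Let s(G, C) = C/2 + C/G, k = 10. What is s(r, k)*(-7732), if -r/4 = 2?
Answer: -28995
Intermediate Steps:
r = -8 (r = -4*2 = -8)
s(G, C) = C/2 + C/G (s(G, C) = C*(1/2) + C/G = C/2 + C/G)
s(r, k)*(-7732) = ((1/2)*10 + 10/(-8))*(-7732) = (5 + 10*(-1/8))*(-7732) = (5 - 5/4)*(-7732) = (15/4)*(-7732) = -28995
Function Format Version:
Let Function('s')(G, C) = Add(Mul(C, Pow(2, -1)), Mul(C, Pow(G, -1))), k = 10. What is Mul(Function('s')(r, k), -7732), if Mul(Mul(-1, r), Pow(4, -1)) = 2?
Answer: -28995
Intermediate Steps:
r = -8 (r = Mul(-4, 2) = -8)
Function('s')(G, C) = Add(Mul(Rational(1, 2), C), Mul(C, Pow(G, -1))) (Function('s')(G, C) = Add(Mul(C, Rational(1, 2)), Mul(C, Pow(G, -1))) = Add(Mul(Rational(1, 2), C), Mul(C, Pow(G, -1))))
Mul(Function('s')(r, k), -7732) = Mul(Add(Mul(Rational(1, 2), 10), Mul(10, Pow(-8, -1))), -7732) = Mul(Add(5, Mul(10, Rational(-1, 8))), -7732) = Mul(Add(5, Rational(-5, 4)), -7732) = Mul(Rational(15, 4), -7732) = -28995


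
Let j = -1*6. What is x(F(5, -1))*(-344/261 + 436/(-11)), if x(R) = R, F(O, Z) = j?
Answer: 235160/957 ≈ 245.73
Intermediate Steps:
j = -6
F(O, Z) = -6
x(F(5, -1))*(-344/261 + 436/(-11)) = -6*(-344/261 + 436/(-11)) = -6*(-344*1/261 + 436*(-1/11)) = -6*(-344/261 - 436/11) = -6*(-117580/2871) = 235160/957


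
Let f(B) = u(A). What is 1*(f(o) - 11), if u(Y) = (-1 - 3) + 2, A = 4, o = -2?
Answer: -13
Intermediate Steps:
u(Y) = -2 (u(Y) = -4 + 2 = -2)
f(B) = -2
1*(f(o) - 11) = 1*(-2 - 11) = 1*(-13) = -13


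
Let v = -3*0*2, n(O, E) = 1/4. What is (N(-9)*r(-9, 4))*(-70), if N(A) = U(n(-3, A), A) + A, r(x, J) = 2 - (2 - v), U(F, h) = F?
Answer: 0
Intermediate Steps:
n(O, E) = 1/4
v = 0 (v = 0*2 = 0)
r(x, J) = 0 (r(x, J) = 2 - (2 - 1*0) = 2 - (2 + 0) = 2 - 1*2 = 2 - 2 = 0)
N(A) = 1/4 + A
(N(-9)*r(-9, 4))*(-70) = ((1/4 - 9)*0)*(-70) = -35/4*0*(-70) = 0*(-70) = 0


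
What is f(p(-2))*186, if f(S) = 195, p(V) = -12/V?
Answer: 36270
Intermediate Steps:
f(p(-2))*186 = 195*186 = 36270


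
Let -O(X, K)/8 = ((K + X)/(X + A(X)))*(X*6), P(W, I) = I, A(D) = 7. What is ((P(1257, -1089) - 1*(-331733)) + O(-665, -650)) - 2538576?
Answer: -100774604/47 ≈ -2.1441e+6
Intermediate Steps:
O(X, K) = -48*X*(K + X)/(7 + X) (O(X, K) = -8*(K + X)/(X + 7)*X*6 = -8*(K + X)/(7 + X)*6*X = -48*X*(K + X)/(7 + X))
((P(1257, -1089) - 1*(-331733)) + O(-665, -650)) - 2538576 = ((-1089 - 1*(-331733)) - 48*(-665)*(-650 - 665)/(7 - 665)) - 2538576 = ((-1089 + 331733) - 48*(-665)*(-1315)/(-658)) - 2538576 = (330644 - 48*(-665)*(-1/658)*(-1315)) - 2538576 = (330644 + 2998200/47) - 2538576 = 18538468/47 - 2538576 = -100774604/47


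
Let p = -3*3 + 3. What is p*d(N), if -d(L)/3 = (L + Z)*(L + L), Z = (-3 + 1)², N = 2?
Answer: 432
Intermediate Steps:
Z = 4 (Z = (-2)² = 4)
d(L) = -6*L*(4 + L) (d(L) = -3*(L + 4)*(L + L) = -3*(4 + L)*2*L = -6*L*(4 + L))
p = -6 (p = -9 + 3 = -6)
p*d(N) = -(-36)*2*(4 + 2) = -(-36)*2*6 = -6*(-72) = 432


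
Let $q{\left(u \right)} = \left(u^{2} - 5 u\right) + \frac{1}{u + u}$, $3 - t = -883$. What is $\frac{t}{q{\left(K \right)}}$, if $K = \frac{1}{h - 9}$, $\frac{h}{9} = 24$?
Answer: $\frac{75928428}{8867675} \approx 8.5624$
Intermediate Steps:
$h = 216$ ($h = 9 \cdot 24 = 216$)
$t = 886$ ($t = 3 - -883 = 3 + 883 = 886$)
$K = \frac{1}{207}$ ($K = \frac{1}{216 - 9} = \frac{1}{207} \approx 0.0048309$)
$q{\left(u \right)} = u^{2} + \frac{1}{2 u} - 5 u$ ($q{\left(u \right)} = \left(u^{2} - 5 u\right) + \frac{1}{2 u} = u^{2} + \frac{1}{2 u} - 5 u$)
$\frac{t}{q{\left(K \right)}} = \frac{886}{\left(\frac{1}{207}\right)^{2} + \frac{\frac{1}{\frac{1}{207}}}{2} - \frac{5}{207}} = \frac{886}{\frac{1}{42849} + \frac{1}{2} \cdot 207 - \frac{5}{207}} = \frac{886}{\frac{1}{42849} + \frac{207}{2} - \frac{5}{207}} = \frac{886}{\frac{8867675}{85698}} = 886 \cdot \frac{85698}{8867675} = \frac{75928428}{8867675}$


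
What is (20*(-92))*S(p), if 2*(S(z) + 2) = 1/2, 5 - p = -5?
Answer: 3220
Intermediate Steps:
p = 10 (p = 5 - (-1)*5*1 = 5 - (-1)*5 = 5 - 1*(-5) = 5 + 5 = 10)
S(z) = -7/4 (S(z) = -2 + (1/2)/2 = -2 + (1/2)*(1/2) = -2 + 1/4 = -7/4)
(20*(-92))*S(p) = (20*(-92))*(-7/4) = -1840*(-7/4) = 3220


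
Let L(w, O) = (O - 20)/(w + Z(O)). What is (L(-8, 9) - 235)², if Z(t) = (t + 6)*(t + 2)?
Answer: 1362052836/24649 ≈ 55258.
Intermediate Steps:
Z(t) = (2 + t)*(6 + t) (Z(t) = (6 + t)*(2 + t) = (2 + t)*(6 + t))
L(w, O) = (-20 + O)/(12 + w + O² + 8*O) (L(w, O) = (O - 20)/(w + (12 + O² + 8*O)) = (-20 + O)/(12 + w + O² + 8*O))
(L(-8, 9) - 235)² = ((-20 + 9)/(12 - 8 + 9² + 8*9) - 235)² = (-11/(12 - 8 + 81 + 72) - 235)² = (-11/157 - 235)² = (-36906/157)² = 1362052836/24649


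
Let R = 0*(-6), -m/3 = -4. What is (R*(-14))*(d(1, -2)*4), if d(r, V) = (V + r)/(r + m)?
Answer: 0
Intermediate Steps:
m = 12 (m = -3*(-4) = 12)
d(r, V) = (V + r)/(12 + r) (d(r, V) = (V + r)/(r + 12) = (V + r)/(12 + r))
R = 0
(R*(-14))*(d(1, -2)*4) = (0*(-14))*(((-2 + 1)/(12 + 1))*4) = 0*((-1/13)*4) = 0*(((1/13)*(-1))*4) = 0*(-1/13*4) = 0*(-4/13) = 0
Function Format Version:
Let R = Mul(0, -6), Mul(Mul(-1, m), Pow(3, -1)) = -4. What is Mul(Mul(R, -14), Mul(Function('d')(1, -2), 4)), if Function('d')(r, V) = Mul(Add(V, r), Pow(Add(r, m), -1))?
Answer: 0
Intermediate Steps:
m = 12 (m = Mul(-3, -4) = 12)
Function('d')(r, V) = Mul(Pow(Add(12, r), -1), Add(V, r)) (Function('d')(r, V) = Mul(Add(V, r), Pow(Add(r, 12), -1)) = Mul(Add(V, r), Pow(Add(12, r), -1)) = Mul(Pow(Add(12, r), -1), Add(V, r)))
R = 0
Mul(Mul(R, -14), Mul(Function('d')(1, -2), 4)) = Mul(Mul(0, -14), Mul(Mul(Pow(Add(12, 1), -1), Add(-2, 1)), 4)) = Mul(0, Mul(Mul(Pow(13, -1), -1), 4)) = Mul(0, Mul(Mul(Rational(1, 13), -1), 4)) = Mul(0, Mul(Rational(-1, 13), 4)) = Mul(0, Rational(-4, 13)) = 0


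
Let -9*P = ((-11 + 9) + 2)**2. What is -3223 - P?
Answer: -3223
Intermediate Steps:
P = 0 (P = -((-11 + 9) + 2)**2/9 = -(-2 + 2)**2/9 = -1/9*0**2 = -1/9*0 = 0)
-3223 - P = -3223 - 1*0 = -3223 + 0 = -3223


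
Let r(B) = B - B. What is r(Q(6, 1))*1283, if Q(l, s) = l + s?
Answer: 0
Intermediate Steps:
r(B) = 0
r(Q(6, 1))*1283 = 0*1283 = 0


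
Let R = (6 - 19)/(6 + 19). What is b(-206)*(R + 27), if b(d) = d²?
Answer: 28092632/25 ≈ 1.1237e+6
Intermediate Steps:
R = -13/25 ≈ -0.52000
b(-206)*(R + 27) = (-206)²*(-13/25 + 27) = 42436*(662/25) = 28092632/25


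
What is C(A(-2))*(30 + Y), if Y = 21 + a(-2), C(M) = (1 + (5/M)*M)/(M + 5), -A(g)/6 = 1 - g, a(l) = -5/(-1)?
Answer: -336/13 ≈ -25.846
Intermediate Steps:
a(l) = 5 (a(l) = -5*(-1) = 5)
A(g) = -6 + 6*g (A(g) = -6*(1 - g) = -6 + 6*g)
C(M) = 6/(5 + M) (C(M) = (1 + 5)/(5 + M) = 6/(5 + M))
Y = 26 (Y = 21 + 5 = 26)
C(A(-2))*(30 + Y) = (6/(5 + (-6 + 6*(-2))))*(30 + 26) = (6/(5 + (-6 - 12)))*56 = (6/(5 - 18))*56 = (6/(-13))*56 = (6*(-1/13))*56 = -6/13*56 = -336/13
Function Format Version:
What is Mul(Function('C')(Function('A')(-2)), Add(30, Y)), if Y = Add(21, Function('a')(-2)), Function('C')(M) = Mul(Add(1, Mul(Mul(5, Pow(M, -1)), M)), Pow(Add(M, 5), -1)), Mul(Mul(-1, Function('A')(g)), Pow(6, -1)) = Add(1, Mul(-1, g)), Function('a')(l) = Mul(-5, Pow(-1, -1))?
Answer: Rational(-336, 13) ≈ -25.846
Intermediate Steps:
Function('a')(l) = 5 (Function('a')(l) = Mul(-5, -1) = 5)
Function('A')(g) = Add(-6, Mul(6, g)) (Function('A')(g) = Mul(-6, Add(1, Mul(-1, g))) = Add(-6, Mul(6, g)))
Function('C')(M) = Mul(6, Pow(Add(5, M), -1)) (Function('C')(M) = Mul(Add(1, 5), Pow(Add(5, M), -1)) = Mul(6, Pow(Add(5, M), -1)))
Y = 26 (Y = Add(21, 5) = 26)
Mul(Function('C')(Function('A')(-2)), Add(30, Y)) = Mul(Mul(6, Pow(Add(5, Add(-6, Mul(6, -2))), -1)), Add(30, 26)) = Mul(Mul(6, Pow(Add(5, Add(-6, -12)), -1)), 56) = Mul(Mul(6, Pow(Add(5, -18), -1)), 56) = Mul(Mul(6, Pow(-13, -1)), 56) = Mul(Mul(6, Rational(-1, 13)), 56) = Mul(Rational(-6, 13), 56) = Rational(-336, 13)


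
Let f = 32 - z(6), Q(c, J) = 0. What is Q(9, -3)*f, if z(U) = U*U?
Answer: 0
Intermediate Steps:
z(U) = U²
f = -4 (f = 32 - 1*6² = 32 - 1*36 = 32 - 36 = -4)
Q(9, -3)*f = 0*(-4) = 0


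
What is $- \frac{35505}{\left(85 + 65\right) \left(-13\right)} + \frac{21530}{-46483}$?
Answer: $\frac{107226361}{6042790} \approx 17.745$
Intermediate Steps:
$- \frac{35505}{\left(85 + 65\right) \left(-13\right)} + \frac{21530}{-46483} = - \frac{35505}{150 \left(-13\right)} + 21530 \left(- \frac{1}{46483}\right) = - \frac{35505}{-1950} - \frac{21530}{46483} = \left(-35505\right) \left(- \frac{1}{1950}\right) - \frac{21530}{46483} = \frac{2367}{130} - \frac{21530}{46483} = \frac{107226361}{6042790}$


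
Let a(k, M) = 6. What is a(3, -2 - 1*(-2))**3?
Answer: 216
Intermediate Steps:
a(3, -2 - 1*(-2))**3 = 6**3 = 216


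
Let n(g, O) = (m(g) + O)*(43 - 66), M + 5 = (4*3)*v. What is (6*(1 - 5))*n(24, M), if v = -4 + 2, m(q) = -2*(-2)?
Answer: -13800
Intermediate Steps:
m(q) = 4
v = -2
M = -29 (M = -5 + (4*3)*(-2) = -5 + 12*(-2) = -5 - 24 = -29)
n(g, O) = -92 - 23*O (n(g, O) = (4 + O)*(43 - 66) = (4 + O)*(-23) = -92 - 23*O)
(6*(1 - 5))*n(24, M) = (6*(1 - 5))*(-92 - 23*(-29)) = (6*(-4))*(-92 + 667) = -24*575 = -13800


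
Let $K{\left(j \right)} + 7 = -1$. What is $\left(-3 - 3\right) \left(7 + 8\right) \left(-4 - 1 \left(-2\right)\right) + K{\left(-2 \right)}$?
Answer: $172$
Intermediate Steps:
$K{\left(j \right)} = -8$ ($K{\left(j \right)} = -7 - 1 = -8$)
$\left(-3 - 3\right) \left(7 + 8\right) \left(-4 - 1 \left(-2\right)\right) + K{\left(-2 \right)} = \left(-3 - 3\right) \left(7 + 8\right) \left(-4 - 1 \left(-2\right)\right) - 8 = \left(-6\right) 15 \left(-4 - -2\right) - 8 = - 90 \left(-4 + 2\right) - 8 = \left(-90\right) \left(-2\right) - 8 = 180 - 8 = 172$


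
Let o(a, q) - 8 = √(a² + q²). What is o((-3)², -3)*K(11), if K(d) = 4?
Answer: 32 + 12*√10 ≈ 69.947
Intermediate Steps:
o(a, q) = 8 + √(a² + q²)
o((-3)², -3)*K(11) = (8 + √(((-3)²)² + (-3)²))*4 = (8 + √(9² + 9))*4 = (8 + √(81 + 9))*4 = (8 + √90)*4 = (8 + 3*√10)*4 = 32 + 12*√10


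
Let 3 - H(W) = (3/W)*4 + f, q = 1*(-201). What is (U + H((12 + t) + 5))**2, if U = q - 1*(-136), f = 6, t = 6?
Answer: 2483776/529 ≈ 4695.2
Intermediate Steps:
q = -201
H(W) = -3 - 12/W (H(W) = 3 - ((3/W)*4 + 6) = 3 - (12/W + 6) = 3 - (6 + 12/W) = 3 + (-6 - 12/W) = -3 - 12/W)
U = -65 (U = -201 - 1*(-136) = -201 + 136 = -65)
(U + H((12 + t) + 5))**2 = (-65 + (-3 - 12/((12 + 6) + 5)))**2 = (-65 + (-3 - 12/(18 + 5)))**2 = (-65 + (-3 - 12/23))**2 = (-65 - 81/23)**2 = (-1576/23)**2 = 2483776/529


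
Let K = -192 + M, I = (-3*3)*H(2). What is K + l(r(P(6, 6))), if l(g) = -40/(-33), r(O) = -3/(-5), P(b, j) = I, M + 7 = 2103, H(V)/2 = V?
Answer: 62872/33 ≈ 1905.2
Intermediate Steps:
H(V) = 2*V
I = -36 (I = (-3*3)*(2*2) = -9*4 = -36)
M = 2096 (M = -7 + 2103 = 2096)
P(b, j) = -36
r(O) = 3/5 (r(O) = -3*(-1/5) = 3/5)
l(g) = 40/33 (l(g) = -40*(-1/33) = 40/33)
K = 1904 (K = -192 + 2096 = 1904)
K + l(r(P(6, 6))) = 1904 + 40/33 = 62872/33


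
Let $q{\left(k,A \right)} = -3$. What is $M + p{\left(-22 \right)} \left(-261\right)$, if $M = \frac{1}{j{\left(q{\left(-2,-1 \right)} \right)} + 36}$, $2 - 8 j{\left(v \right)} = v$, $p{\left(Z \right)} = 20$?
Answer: $- \frac{1529452}{293} \approx -5220.0$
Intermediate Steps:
$j{\left(v \right)} = \frac{1}{4} - \frac{v}{8}$
$M = \frac{8}{293}$ ($M = \frac{1}{\left(\frac{1}{4} - - \frac{3}{8}\right) + 36} = \frac{1}{\left(\frac{1}{4} + \frac{3}{8}\right) + 36} = \frac{1}{\frac{5}{8} + 36} = \frac{1}{\frac{293}{8}} = \frac{8}{293} \approx 0.027304$)
$M + p{\left(-22 \right)} \left(-261\right) = \frac{8}{293} + 20 \left(-261\right) = \frac{8}{293} - 5220 = - \frac{1529452}{293}$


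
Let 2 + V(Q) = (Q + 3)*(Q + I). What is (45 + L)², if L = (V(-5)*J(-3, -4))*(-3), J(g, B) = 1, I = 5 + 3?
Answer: 4761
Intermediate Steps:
I = 8
V(Q) = -2 + (3 + Q)*(8 + Q) (V(Q) = -2 + (Q + 3)*(Q + 8) = -2 + (3 + Q)*(8 + Q))
L = 24 (L = ((22 + (-5)² + 11*(-5))*1)*(-3) = ((22 + 25 - 55)*1)*(-3) = -8*1*(-3) = -8*(-3) = 24)
(45 + L)² = (45 + 24)² = 69² = 4761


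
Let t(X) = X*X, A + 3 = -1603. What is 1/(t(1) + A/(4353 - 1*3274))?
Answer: -1079/527 ≈ -2.0474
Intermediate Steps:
A = -1606 (A = -3 - 1603 = -1606)
t(X) = X**2
1/(t(1) + A/(4353 - 1*3274)) = 1/(1**2 - 1606/(4353 - 1*3274)) = 1/(1 - 1606/(4353 - 3274)) = 1/(1 - 1606/1079) = 1/(-527/1079) = -1079/527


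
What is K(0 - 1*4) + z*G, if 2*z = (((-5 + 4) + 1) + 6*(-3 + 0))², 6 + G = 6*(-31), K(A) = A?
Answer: -31108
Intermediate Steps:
G = -192 (G = -6 + 6*(-31) = -6 - 186 = -192)
z = 162 (z = (((-5 + 4) + 1) + 6*(-3 + 0))²/2 = ((-1 + 1) + 6*(-3))²/2 = (0 - 18)²/2 = (½)*(-18)² = (½)*324 = 162)
K(0 - 1*4) + z*G = (0 - 1*4) + 162*(-192) = (0 - 4) - 31104 = -4 - 31104 = -31108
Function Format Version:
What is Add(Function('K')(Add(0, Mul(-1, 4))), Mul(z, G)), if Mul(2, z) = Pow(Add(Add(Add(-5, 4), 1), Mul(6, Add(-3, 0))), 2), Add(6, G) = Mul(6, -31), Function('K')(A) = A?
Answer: -31108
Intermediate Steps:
G = -192 (G = Add(-6, Mul(6, -31)) = Add(-6, -186) = -192)
z = 162 (z = Mul(Rational(1, 2), Pow(Add(Add(Add(-5, 4), 1), Mul(6, Add(-3, 0))), 2)) = Mul(Rational(1, 2), Pow(Add(Add(-1, 1), Mul(6, -3)), 2)) = Mul(Rational(1, 2), Pow(Add(0, -18), 2)) = Mul(Rational(1, 2), Pow(-18, 2)) = Mul(Rational(1, 2), 324) = 162)
Add(Function('K')(Add(0, Mul(-1, 4))), Mul(z, G)) = Add(Add(0, Mul(-1, 4)), Mul(162, -192)) = Add(Add(0, -4), -31104) = Add(-4, -31104) = -31108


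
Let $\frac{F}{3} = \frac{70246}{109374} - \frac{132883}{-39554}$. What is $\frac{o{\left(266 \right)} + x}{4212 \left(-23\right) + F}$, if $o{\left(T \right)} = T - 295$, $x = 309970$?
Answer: $- \frac{223476717697906}{69841833070853} \approx -3.1998$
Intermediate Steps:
$o{\left(T \right)} = -295 + T$ ($o{\left(T \right)} = T - 295 = -295 + T$)
$F = \frac{8656227763}{721029866}$ ($F = 3 \left(\frac{70246}{109374} - \frac{132883}{-39554}\right) = 3 \left(70246 \cdot \frac{1}{109374} - - \frac{132883}{39554}\right) = 3 \left(\frac{35123}{54687} + \frac{132883}{39554}\right) = 3 \cdot \frac{8656227763}{2163089598} = \frac{8656227763}{721029866} \approx 12.005$)
$\frac{o{\left(266 \right)} + x}{4212 \left(-23\right) + F} = \frac{\left(-295 + 266\right) + 309970}{4212 \left(-23\right) + \frac{8656227763}{721029866}} = \frac{-29 + 309970}{-96876 + \frac{8656227763}{721029866}} = \frac{309941}{- \frac{69841833070853}{721029866}} = 309941 \left(- \frac{721029866}{69841833070853}\right) = - \frac{223476717697906}{69841833070853}$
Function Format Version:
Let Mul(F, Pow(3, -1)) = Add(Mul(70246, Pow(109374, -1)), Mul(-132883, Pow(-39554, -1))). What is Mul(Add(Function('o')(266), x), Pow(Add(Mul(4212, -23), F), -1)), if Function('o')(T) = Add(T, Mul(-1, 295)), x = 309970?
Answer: Rational(-223476717697906, 69841833070853) ≈ -3.1998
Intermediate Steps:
Function('o')(T) = Add(-295, T) (Function('o')(T) = Add(T, -295) = Add(-295, T))
F = Rational(8656227763, 721029866) (F = Mul(3, Add(Mul(70246, Pow(109374, -1)), Mul(-132883, Pow(-39554, -1)))) = Mul(3, Add(Mul(70246, Rational(1, 109374)), Mul(-132883, Rational(-1, 39554)))) = Mul(3, Add(Rational(35123, 54687), Rational(132883, 39554))) = Mul(3, Rational(8656227763, 2163089598)) = Rational(8656227763, 721029866) ≈ 12.005)
Mul(Add(Function('o')(266), x), Pow(Add(Mul(4212, -23), F), -1)) = Mul(Add(Add(-295, 266), 309970), Pow(Add(Mul(4212, -23), Rational(8656227763, 721029866)), -1)) = Mul(Add(-29, 309970), Pow(Add(-96876, Rational(8656227763, 721029866)), -1)) = Mul(309941, Pow(Rational(-69841833070853, 721029866), -1)) = Mul(309941, Rational(-721029866, 69841833070853)) = Rational(-223476717697906, 69841833070853)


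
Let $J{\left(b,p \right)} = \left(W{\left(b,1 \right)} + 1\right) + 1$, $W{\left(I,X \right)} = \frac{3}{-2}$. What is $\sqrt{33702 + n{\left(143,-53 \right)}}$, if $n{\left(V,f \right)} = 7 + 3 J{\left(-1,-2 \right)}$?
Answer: $\frac{\sqrt{134842}}{2} \approx 183.6$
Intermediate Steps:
$W{\left(I,X \right)} = - \frac{3}{2}$ ($W{\left(I,X \right)} = 3 \left(- \frac{1}{2}\right) = - \frac{3}{2}$)
$J{\left(b,p \right)} = \frac{1}{2}$ ($J{\left(b,p \right)} = \left(- \frac{3}{2} + 1\right) + 1 = - \frac{1}{2} + 1 = \frac{1}{2}$)
$n{\left(V,f \right)} = \frac{17}{2}$ ($n{\left(V,f \right)} = 7 + 3 \cdot \frac{1}{2} = 7 + \frac{3}{2} = \frac{17}{2}$)
$\sqrt{33702 + n{\left(143,-53 \right)}} = \sqrt{33702 + \frac{17}{2}} = \sqrt{\frac{67421}{2}} = \frac{\sqrt{134842}}{2}$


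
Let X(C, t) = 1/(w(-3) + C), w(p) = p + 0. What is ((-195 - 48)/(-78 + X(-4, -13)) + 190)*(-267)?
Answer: -28203477/547 ≈ -51560.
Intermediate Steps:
w(p) = p
X(C, t) = 1/(-3 + C)
((-195 - 48)/(-78 + X(-4, -13)) + 190)*(-267) = ((-195 - 48)/(-78 + 1/(-3 - 4)) + 190)*(-267) = (-243/(-78 + 1/(-7)) + 190)*(-267) = (-243/(-78 - 1/7) + 190)*(-267) = (-243/(-547/7) + 190)*(-267) = (-243*(-7/547) + 190)*(-267) = (1701/547 + 190)*(-267) = (105631/547)*(-267) = -28203477/547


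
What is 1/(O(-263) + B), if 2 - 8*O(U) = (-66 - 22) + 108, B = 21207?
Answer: 4/84819 ≈ 4.7159e-5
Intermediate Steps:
O(U) = -9/4 (O(U) = ¼ - ((-66 - 22) + 108)/8 = ¼ - (-88 + 108)/8 = ¼ - ⅛*20 = ¼ - 5/2 = -9/4)
1/(O(-263) + B) = 1/(-9/4 + 21207) = 1/(84819/4) = 4/84819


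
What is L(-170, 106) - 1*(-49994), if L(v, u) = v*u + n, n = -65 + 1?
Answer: 31910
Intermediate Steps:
n = -64
L(v, u) = -64 + u*v (L(v, u) = v*u - 64 = u*v - 64 = -64 + u*v)
L(-170, 106) - 1*(-49994) = (-64 + 106*(-170)) - 1*(-49994) = (-64 - 18020) + 49994 = -18084 + 49994 = 31910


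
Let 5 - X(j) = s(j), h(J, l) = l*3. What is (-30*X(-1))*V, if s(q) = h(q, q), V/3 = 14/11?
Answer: -10080/11 ≈ -916.36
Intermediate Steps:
h(J, l) = 3*l
V = 42/11 (V = 3*(14/11) = 42/11 ≈ 3.8182)
s(q) = 3*q
X(j) = 5 - 3*j
(-30*X(-1))*V = -30*(5 - 3*(-1))*(42/11) = -30*(5 + 3)*(42/11) = -30*8*(42/11) = -240*42/11 = -10080/11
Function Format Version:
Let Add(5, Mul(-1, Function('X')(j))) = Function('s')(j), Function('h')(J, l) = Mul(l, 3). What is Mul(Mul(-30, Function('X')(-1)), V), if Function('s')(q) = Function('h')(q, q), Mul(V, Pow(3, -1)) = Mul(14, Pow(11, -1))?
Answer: Rational(-10080, 11) ≈ -916.36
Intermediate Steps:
Function('h')(J, l) = Mul(3, l)
V = Rational(42, 11) (V = Mul(3, Mul(14, Pow(11, -1))) = Mul(3, Mul(14, Rational(1, 11))) = Mul(3, Rational(14, 11)) = Rational(42, 11) ≈ 3.8182)
Function('s')(q) = Mul(3, q)
Function('X')(j) = Add(5, Mul(-3, j)) (Function('X')(j) = Add(5, Mul(-1, Mul(3, j))) = Add(5, Mul(-3, j)))
Mul(Mul(-30, Function('X')(-1)), V) = Mul(Mul(-30, Add(5, Mul(-3, -1))), Rational(42, 11)) = Mul(Mul(-30, Add(5, 3)), Rational(42, 11)) = Mul(Mul(-30, 8), Rational(42, 11)) = Mul(-240, Rational(42, 11)) = Rational(-10080, 11)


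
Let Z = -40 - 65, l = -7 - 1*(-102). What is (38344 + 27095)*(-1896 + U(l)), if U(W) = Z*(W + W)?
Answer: -1429580394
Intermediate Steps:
l = 95 (l = -7 + 102 = 95)
Z = -105
U(W) = -210*W (U(W) = -105*(W + W) = -210*W)
(38344 + 27095)*(-1896 + U(l)) = (38344 + 27095)*(-1896 - 210*95) = 65439*(-1896 - 19950) = 65439*(-21846) = -1429580394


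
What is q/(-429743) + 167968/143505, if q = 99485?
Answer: 57906477299/61670269215 ≈ 0.93897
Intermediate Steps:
q/(-429743) + 167968/143505 = 99485/(-429743) + 167968/143505 = 99485*(-1/429743) + 167968*(1/143505) = -99485/429743 + 167968/143505 = 57906477299/61670269215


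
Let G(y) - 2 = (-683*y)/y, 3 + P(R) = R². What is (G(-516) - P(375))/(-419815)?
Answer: 141303/419815 ≈ 0.33658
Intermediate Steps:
P(R) = -3 + R²
G(y) = -681 (G(y) = 2 + (-683*y)/y = 2 - 683 = -681)
(G(-516) - P(375))/(-419815) = (-681 - (-3 + 375²))/(-419815) = (-681 - (-3 + 140625))*(-1/419815) = (-681 - 1*140622)*(-1/419815) = (-681 - 140622)*(-1/419815) = -141303*(-1/419815) = 141303/419815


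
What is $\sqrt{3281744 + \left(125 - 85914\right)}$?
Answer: $\sqrt{3195955} \approx 1787.7$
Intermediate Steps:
$\sqrt{3281744 + \left(125 - 85914\right)} = \sqrt{3281744 - 85789} = \sqrt{3195955}$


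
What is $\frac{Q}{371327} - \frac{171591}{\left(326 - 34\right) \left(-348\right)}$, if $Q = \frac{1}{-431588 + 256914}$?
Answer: $\frac{1854932238807267}{1098488815732528} \approx 1.6886$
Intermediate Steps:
$Q = - \frac{1}{174674}$ ($Q = \frac{1}{-174674} = - \frac{1}{174674} \approx -5.7249 \cdot 10^{-6}$)
$\frac{Q}{371327} - \frac{171591}{\left(326 - 34\right) \left(-348\right)} = - \frac{1}{174674 \cdot 371327} - \frac{171591}{\left(326 - 34\right) \left(-348\right)} = \left(- \frac{1}{174674}\right) \frac{1}{371327} - \frac{171591}{292 \left(-348\right)} = - \frac{1}{64861172398} - \frac{171591}{-101616} = - \frac{1}{64861172398} - - \frac{57197}{33872} = - \frac{1}{64861172398} + \frac{57197}{33872} = \frac{1854932238807267}{1098488815732528}$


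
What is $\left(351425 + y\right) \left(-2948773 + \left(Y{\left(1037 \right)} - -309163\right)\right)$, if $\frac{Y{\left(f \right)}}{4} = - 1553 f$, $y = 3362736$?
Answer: $-33729982270094$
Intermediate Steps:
$Y{\left(f \right)} = - 6212 f$ ($Y{\left(f \right)} = 4 \left(- 1553 f\right) = - 6212 f$)
$\left(351425 + y\right) \left(-2948773 + \left(Y{\left(1037 \right)} - -309163\right)\right) = \left(351425 + 3362736\right) \left(-2948773 - 6132681\right) = 3714161 \left(-2948773 + \left(-6441844 + 309163\right)\right) = 3714161 \left(-2948773 - 6132681\right) = 3714161 \left(-9081454\right) = -33729982270094$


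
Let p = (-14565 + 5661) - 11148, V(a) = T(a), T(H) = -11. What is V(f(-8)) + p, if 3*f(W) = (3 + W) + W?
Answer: -20063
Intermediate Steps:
f(W) = 1 + 2*W/3 (f(W) = ((3 + W) + W)/3 = (3 + 2*W)/3 = 1 + 2*W/3)
V(a) = -11
p = -20052 (p = -8904 - 11148 = -20052)
V(f(-8)) + p = -11 - 20052 = -20063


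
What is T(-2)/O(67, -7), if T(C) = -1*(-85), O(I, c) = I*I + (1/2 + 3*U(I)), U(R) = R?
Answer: 170/9381 ≈ 0.018122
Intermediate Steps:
O(I, c) = 1/2 + I**2 + 3*I (O(I, c) = I*I + (1/2 + 3*I) = I**2 + (1/2 + 3*I) = 1/2 + I**2 + 3*I)
T(C) = 85
T(-2)/O(67, -7) = 85/(1/2 + 67**2 + 3*67) = 85/(1/2 + 4489 + 201) = 85/(9381/2) = 85*(2/9381) = 170/9381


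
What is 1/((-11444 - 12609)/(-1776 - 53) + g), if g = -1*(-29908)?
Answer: 1829/54725785 ≈ 3.3421e-5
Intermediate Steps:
g = 29908
1/((-11444 - 12609)/(-1776 - 53) + g) = 1/((-11444 - 12609)/(-1776 - 53) + 29908) = 1/(-24053/(-1829) + 29908) = 1/(-24053*(-1/1829) + 29908) = 1/(24053/1829 + 29908) = 1/(54725785/1829) = 1829/54725785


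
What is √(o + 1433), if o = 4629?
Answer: √6062 ≈ 77.859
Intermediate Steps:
√(o + 1433) = √(4629 + 1433) = √6062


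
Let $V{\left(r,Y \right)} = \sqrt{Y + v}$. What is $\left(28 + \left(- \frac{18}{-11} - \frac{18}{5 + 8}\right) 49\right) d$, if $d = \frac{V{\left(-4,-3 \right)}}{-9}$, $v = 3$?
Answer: $0$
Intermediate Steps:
$V{\left(r,Y \right)} = \sqrt{3 + Y}$ ($V{\left(r,Y \right)} = \sqrt{Y + 3} = \sqrt{3 + Y}$)
$d = 0$ ($d = \frac{\sqrt{3 - 3}}{-9} = \sqrt{0} \left(- \frac{1}{9}\right) = 0 \left(- \frac{1}{9}\right) = 0$)
$\left(28 + \left(- \frac{18}{-11} - \frac{18}{5 + 8}\right) 49\right) d = \left(28 + \left(- \frac{18}{-11} - \frac{18}{5 + 8}\right) 49\right) 0 = \left(28 + \left(\left(-18\right) \left(- \frac{1}{11}\right) - \frac{18}{13}\right) 49\right) 0 = \left(28 + \left(\frac{18}{11} - \frac{18}{13}\right) 49\right) 0 = \left(28 + \frac{36}{143} \cdot 49\right) 0 = \left(28 + \frac{1764}{143}\right) 0 = \frac{5768}{143} \cdot 0 = 0$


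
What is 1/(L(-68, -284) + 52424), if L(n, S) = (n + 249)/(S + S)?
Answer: 568/29776651 ≈ 1.9075e-5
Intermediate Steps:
L(n, S) = (249 + n)/(2*S) (L(n, S) = (249 + n)/((2*S)) = (249 + n)*(1/(2*S)) = (249 + n)/(2*S))
1/(L(-68, -284) + 52424) = 1/((1/2)*(249 - 68)/(-284) + 52424) = 1/((1/2)*(-1/284)*181 + 52424) = 1/(-181/568 + 52424) = 1/(29776651/568) = 568/29776651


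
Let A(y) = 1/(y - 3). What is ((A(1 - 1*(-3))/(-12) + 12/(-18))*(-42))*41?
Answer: 2583/2 ≈ 1291.5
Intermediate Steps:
A(y) = 1/(-3 + y)
((A(1 - 1*(-3))/(-12) + 12/(-18))*(-42))*41 = ((1/((-3 + (1 - 1*(-3)))*(-12)) + 12/(-18))*(-42))*41 = ((-1/12/(-3 + (1 + 3)) + 12*(-1/18))*(-42))*41 = ((-1/12/(-3 + 4) - ⅔)*(-42))*41 = ((-1/12/1 - ⅔)*(-42))*41 = ((1*(-1/12) - ⅔)*(-42))*41 = ((-1/12 - ⅔)*(-42))*41 = -¾*(-42)*41 = (63/2)*41 = 2583/2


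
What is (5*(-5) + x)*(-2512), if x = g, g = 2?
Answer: 57776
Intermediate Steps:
x = 2
(5*(-5) + x)*(-2512) = (5*(-5) + 2)*(-2512) = (-25 + 2)*(-2512) = -23*(-2512) = 57776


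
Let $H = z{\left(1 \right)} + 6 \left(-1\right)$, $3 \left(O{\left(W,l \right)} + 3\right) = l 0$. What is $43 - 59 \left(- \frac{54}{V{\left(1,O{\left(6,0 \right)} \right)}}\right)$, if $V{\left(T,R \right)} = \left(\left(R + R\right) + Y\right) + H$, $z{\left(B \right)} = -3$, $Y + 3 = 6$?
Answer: $- \frac{445}{2} \approx -222.5$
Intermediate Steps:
$Y = 3$ ($Y = -3 + 6 = 3$)
$O{\left(W,l \right)} = -3$ ($O{\left(W,l \right)} = -3 + \frac{l 0}{3} = -3 + \frac{1}{3} \cdot 0 = -3 + 0 = -3$)
$H = -9$ ($H = -3 + 6 \left(-1\right) = -3 - 6 = -9$)
$V{\left(T,R \right)} = -6 + 2 R$ ($V{\left(T,R \right)} = \left(\left(R + R\right) + 3\right) - 9 = \left(2 R + 3\right) - 9 = \left(3 + 2 R\right) - 9 = -6 + 2 R$)
$43 - 59 \left(- \frac{54}{V{\left(1,O{\left(6,0 \right)} \right)}}\right) = 43 - 59 \left(- \frac{54}{-6 + 2 \left(-3\right)}\right) = 43 - 59 \left(- \frac{54}{-6 - 6}\right) = 43 - 59 \left(- \frac{54}{-12}\right) = 43 - 59 \left(\left(-54\right) \left(- \frac{1}{12}\right)\right) = 43 - \frac{531}{2} = - \frac{445}{2}$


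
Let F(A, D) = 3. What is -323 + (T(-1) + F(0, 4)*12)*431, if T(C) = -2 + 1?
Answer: 14762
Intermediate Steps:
T(C) = -1
-323 + (T(-1) + F(0, 4)*12)*431 = -323 + (-1 + 3*12)*431 = -323 + (-1 + 36)*431 = -323 + 35*431 = -323 + 15085 = 14762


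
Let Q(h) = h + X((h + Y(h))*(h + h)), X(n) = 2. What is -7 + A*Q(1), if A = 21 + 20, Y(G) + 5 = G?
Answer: 116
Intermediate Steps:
Y(G) = -5 + G
A = 41
Q(h) = 2 + h (Q(h) = h + 2 = 2 + h)
-7 + A*Q(1) = -7 + 41*(2 + 1) = -7 + 41*3 = -7 + 123 = 116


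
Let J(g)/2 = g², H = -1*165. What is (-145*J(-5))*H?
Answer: 1196250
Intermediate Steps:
H = -165
J(g) = 2*g²
(-145*J(-5))*H = -290*(-5)²*(-165) = -290*25*(-165) = -145*50*(-165) = -7250*(-165) = 1196250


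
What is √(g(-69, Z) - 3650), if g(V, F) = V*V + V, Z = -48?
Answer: √1042 ≈ 32.280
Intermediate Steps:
g(V, F) = V + V² (g(V, F) = V² + V = V + V²)
√(g(-69, Z) - 3650) = √(-69*(1 - 69) - 3650) = √(-69*(-68) - 3650) = √(4692 - 3650) = √1042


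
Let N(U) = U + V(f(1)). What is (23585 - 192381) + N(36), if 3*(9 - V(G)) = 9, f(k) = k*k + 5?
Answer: -168754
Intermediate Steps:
f(k) = 5 + k**2 (f(k) = k**2 + 5 = 5 + k**2)
V(G) = 6 (V(G) = 9 - 1/3*9 = 9 - 3 = 6)
N(U) = 6 + U (N(U) = U + 6 = 6 + U)
(23585 - 192381) + N(36) = (23585 - 192381) + (6 + 36) = -168796 + 42 = -168754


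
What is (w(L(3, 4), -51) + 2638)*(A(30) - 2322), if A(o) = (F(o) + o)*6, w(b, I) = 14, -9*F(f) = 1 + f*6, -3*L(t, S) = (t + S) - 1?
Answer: -6000592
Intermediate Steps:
L(t, S) = ⅓ - S/3 - t/3 (L(t, S) = -((t + S) - 1)/3 = -((S + t) - 1)/3 = -(-1 + S + t)/3 = ⅓ - S/3 - t/3)
F(f) = -⅑ - 2*f/3 (F(f) = -(1 + f*6)/9 = -(1 + 6*f)/9 = -⅑ - 2*f/3)
A(o) = -⅔ + 2*o (A(o) = ((-⅑ - 2*o/3) + o)*6 = (-⅑ + o/3)*6 = -⅔ + 2*o)
(w(L(3, 4), -51) + 2638)*(A(30) - 2322) = (14 + 2638)*((-⅔ + 2*30) - 2322) = 2652*((-⅔ + 60) - 2322) = 2652*(178/3 - 2322) = 2652*(-6788/3) = -6000592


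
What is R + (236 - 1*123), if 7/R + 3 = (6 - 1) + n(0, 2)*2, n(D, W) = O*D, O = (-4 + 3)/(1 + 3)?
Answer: 233/2 ≈ 116.50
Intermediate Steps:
O = -1/4 ≈ -0.25000
n(D, W) = -D/4
R = 7/2 (R = 7/(-3 + ((6 - 1) - 1/4*0*2)) = 7/(-3 + (5 + 0*2)) = 7/(-3 + (5 + 0)) = 7/(-3 + 5) = 7/2 ≈ 3.5000)
R + (236 - 1*123) = 7/2 + (236 - 1*123) = 7/2 + (236 - 123) = 7/2 + 113 = 233/2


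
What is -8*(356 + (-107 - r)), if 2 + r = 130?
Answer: -968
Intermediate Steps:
r = 128 (r = -2 + 130 = 128)
-8*(356 + (-107 - r)) = -8*(356 + (-107 - 1*128)) = -8*(356 + (-107 - 128)) = -8*(356 - 235) = -8*121 = -968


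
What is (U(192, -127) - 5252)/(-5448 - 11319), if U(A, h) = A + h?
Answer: 1729/5589 ≈ 0.30936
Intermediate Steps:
(U(192, -127) - 5252)/(-5448 - 11319) = ((192 - 127) - 5252)/(-5448 - 11319) = (65 - 5252)/(-16767) = -5187*(-1/16767) = 1729/5589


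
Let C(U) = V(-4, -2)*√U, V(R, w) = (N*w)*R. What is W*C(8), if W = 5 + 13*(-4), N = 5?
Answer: -3760*√2 ≈ -5317.4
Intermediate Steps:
V(R, w) = 5*R*w (V(R, w) = (5*w)*R = 5*R*w)
C(U) = 40*√U (C(U) = (5*(-4)*(-2))*√U = 40*√U)
W = -47 (W = 5 - 52 = -47)
W*C(8) = -1880*√8 = -1880*2*√2 = -3760*√2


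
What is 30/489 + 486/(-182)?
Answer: -38699/14833 ≈ -2.6090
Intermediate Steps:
30/489 + 486/(-182) = 30*(1/489) + 486*(-1/182) = 10/163 - 243/91 = -38699/14833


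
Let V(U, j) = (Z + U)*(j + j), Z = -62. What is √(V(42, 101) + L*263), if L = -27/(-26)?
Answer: I*√2546414/26 ≈ 61.375*I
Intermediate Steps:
L = 27/26 (L = -27*(-1/26) = 27/26 ≈ 1.0385)
V(U, j) = 2*j*(-62 + U) (V(U, j) = (-62 + U)*(j + j) = (-62 + U)*(2*j) = 2*j*(-62 + U))
√(V(42, 101) + L*263) = √(2*101*(-62 + 42) + (27/26)*263) = √(2*101*(-20) + 7101/26) = √(-4040 + 7101/26) = √(-97939/26) = I*√2546414/26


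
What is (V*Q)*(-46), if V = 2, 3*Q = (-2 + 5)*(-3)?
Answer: 276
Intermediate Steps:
Q = -3 (Q = ((-2 + 5)*(-3))/3 = (3*(-3))/3 = (⅓)*(-9) = -3)
(V*Q)*(-46) = (2*(-3))*(-46) = -6*(-46) = 276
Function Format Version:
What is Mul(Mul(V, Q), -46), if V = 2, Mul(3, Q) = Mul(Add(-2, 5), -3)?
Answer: 276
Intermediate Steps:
Q = -3 (Q = Mul(Rational(1, 3), Mul(Add(-2, 5), -3)) = Mul(Rational(1, 3), Mul(3, -3)) = Mul(Rational(1, 3), -9) = -3)
Mul(Mul(V, Q), -46) = Mul(Mul(2, -3), -46) = Mul(-6, -46) = 276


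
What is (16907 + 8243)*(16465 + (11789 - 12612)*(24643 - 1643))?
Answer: -475650255250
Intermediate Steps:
(16907 + 8243)*(16465 + (11789 - 12612)*(24643 - 1643)) = 25150*(16465 - 823*23000) = 25150*(16465 - 18929000) = 25150*(-18912535) = -475650255250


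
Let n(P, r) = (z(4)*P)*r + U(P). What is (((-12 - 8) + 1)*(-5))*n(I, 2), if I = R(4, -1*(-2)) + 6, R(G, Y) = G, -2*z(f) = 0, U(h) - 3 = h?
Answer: 1235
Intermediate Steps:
U(h) = 3 + h
z(f) = 0 (z(f) = -½*0 = 0)
I = 10 (I = 4 + 6 = 10)
n(P, r) = 3 + P (n(P, r) = (0*P)*r + (3 + P) = 0*r + (3 + P) = 0 + (3 + P) = 3 + P)
(((-12 - 8) + 1)*(-5))*n(I, 2) = (((-12 - 8) + 1)*(-5))*(3 + 10) = ((-20 + 1)*(-5))*13 = -19*(-5)*13 = 95*13 = 1235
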